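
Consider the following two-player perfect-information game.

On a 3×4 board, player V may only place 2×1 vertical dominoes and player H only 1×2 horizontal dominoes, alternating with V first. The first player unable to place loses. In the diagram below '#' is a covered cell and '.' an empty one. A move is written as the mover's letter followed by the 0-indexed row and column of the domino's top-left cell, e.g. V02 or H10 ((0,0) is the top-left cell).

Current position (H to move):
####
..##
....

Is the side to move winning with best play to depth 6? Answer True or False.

H winning at [####/..##/....]: True

p1 H@[####/..##/....]: H10[####/####/....]+1* H20[####/..##/##..]+1 H21[####/..##/.##.]-1 H22[####/..##/..##]-1
p2 V@[####/####/....] terminal -1; root [####/..##/....] d6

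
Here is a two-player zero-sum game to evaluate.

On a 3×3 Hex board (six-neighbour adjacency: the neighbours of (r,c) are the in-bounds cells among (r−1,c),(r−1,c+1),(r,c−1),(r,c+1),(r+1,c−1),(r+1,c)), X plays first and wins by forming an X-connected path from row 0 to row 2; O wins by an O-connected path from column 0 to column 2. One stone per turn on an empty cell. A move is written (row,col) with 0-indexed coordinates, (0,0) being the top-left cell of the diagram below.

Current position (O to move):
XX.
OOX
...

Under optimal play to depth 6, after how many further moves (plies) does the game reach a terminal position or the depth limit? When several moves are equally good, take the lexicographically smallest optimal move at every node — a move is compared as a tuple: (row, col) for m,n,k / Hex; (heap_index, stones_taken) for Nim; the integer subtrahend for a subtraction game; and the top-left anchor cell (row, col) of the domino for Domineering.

PV length from [XX./OOX/...]: 1 ply

[XX./OOX/...] O move#1: (0,2):+1/XXO/OOX/...*, (2,0):-1/XX./OOX/O.., (2,1):+1/XX./OOX/.O., (2,2):+1/XX./OOX/..O
[XXO/OOX/...] end (terminal -1, X#2); searched XX./OOX/... to 6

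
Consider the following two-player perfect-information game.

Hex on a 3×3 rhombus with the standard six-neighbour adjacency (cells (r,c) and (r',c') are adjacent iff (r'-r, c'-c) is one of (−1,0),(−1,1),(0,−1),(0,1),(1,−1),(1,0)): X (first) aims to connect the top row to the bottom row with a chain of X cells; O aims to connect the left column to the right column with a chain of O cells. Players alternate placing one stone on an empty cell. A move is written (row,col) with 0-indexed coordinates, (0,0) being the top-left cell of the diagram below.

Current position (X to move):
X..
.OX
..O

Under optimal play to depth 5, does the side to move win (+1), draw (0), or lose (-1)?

value(X../.OX/..O, X) = -1

p1 X@[X../.OX/..O]: (0,1)[XX./.OX/..O]-1* (0,2)[X.X/.OX/..O]-1 (1,0)[X../XOX/..O]-1 (2,0)[X../.OX/X.O]-1 (2,1)[X../.OX/.XO]-1
p2 O@[XX./.OX/..O]: (0,2)[XXO/.OX/..O]+1* (1,0)[XX./OOX/..O]+1 (2,0)[XX./.OX/O.O]+1 (2,1)[XX./.OX/.OO]+1
p3 X@[XXO/.OX/..O]: (1,0)[XXO/XOX/..O]-1* (2,0)[XXO/.OX/X.O]-1 (2,1)[XXO/.OX/.XO]-1
p4 O@[XXO/XOX/..O]: (2,0)[XXO/XOX/O.O]+1* (2,1)[XXO/XOX/.OO]-1
p5 X@[XXO/XOX/O.O] terminal -1; root [X../.OX/..O] d5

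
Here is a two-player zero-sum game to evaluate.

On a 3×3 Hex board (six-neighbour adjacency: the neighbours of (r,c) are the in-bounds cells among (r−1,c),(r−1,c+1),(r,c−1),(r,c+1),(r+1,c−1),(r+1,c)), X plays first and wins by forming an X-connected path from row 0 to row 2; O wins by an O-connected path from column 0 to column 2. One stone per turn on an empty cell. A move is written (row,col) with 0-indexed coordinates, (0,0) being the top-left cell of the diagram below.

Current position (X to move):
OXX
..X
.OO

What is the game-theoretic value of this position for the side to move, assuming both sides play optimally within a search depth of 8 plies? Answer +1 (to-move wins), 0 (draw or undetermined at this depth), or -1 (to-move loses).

value(OXX/..X/.OO, X) = +1

[OXX/..X/.OO] X move#1: (1,0):-1/OXX/X.X/.OO, (1,1):-1/OXX/.XX/.OO, (2,0):+1/OXX/..X/XOO*
[OXX/..X/XOO] O move#2: (1,0):-1/OXX/O.X/XOO*, (1,1):-1/OXX/.OX/XOO
[OXX/O.X/XOO] X move#3: (1,1):+1/OXX/OXX/XOO*
[OXX/OXX/XOO] end (terminal -1, O#4); searched OXX/..X/.OO to 8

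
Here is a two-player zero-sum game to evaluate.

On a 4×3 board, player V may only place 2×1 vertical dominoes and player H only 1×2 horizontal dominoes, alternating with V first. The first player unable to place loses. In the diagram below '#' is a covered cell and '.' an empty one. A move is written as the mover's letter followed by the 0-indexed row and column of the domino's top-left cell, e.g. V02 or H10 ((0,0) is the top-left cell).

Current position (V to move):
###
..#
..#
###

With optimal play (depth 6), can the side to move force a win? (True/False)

V winning at [###/..#/..#/###]: True

ply 1, V at ###/..#/..#/### | V10=+1→###/#.#/#.#/###*; V11=+1→###/.##/.##/###
ply 2: ###/#.#/#.#/### is terminal -1 (H); from ###/..#/..#/### depth 6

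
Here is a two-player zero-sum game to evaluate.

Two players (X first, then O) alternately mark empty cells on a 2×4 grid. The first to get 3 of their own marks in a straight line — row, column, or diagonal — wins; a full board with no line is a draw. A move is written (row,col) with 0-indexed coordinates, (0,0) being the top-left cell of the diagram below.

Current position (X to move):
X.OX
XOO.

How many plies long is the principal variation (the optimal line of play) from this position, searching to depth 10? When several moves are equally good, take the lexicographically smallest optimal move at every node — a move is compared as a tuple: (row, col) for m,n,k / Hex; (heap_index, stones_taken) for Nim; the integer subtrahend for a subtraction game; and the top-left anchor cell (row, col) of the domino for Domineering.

PV length from [X.OX/XOO.]: 2 plies

p1 X@[X.OX/XOO.]: (0,1)[XXOX/XOO.]-1 (1,3)[X.OX/XOOX]+0*
p2 O@[X.OX/XOOX]: (0,1)[XOOX/XOOX]+0*
p3 X@[XOOX/XOOX] terminal +0; root [X.OX/XOO.] d10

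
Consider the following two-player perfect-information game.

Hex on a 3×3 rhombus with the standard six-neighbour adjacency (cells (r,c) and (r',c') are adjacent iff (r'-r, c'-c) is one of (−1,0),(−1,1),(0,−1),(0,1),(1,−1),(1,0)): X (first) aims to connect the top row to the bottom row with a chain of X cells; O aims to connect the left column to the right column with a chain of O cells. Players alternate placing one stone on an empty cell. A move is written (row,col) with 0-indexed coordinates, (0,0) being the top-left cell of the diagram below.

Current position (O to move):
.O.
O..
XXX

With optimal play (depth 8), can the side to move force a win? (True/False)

[.O./O../XXX] O move#1: (0,0):-1/OO./O../XXX, (0,2):+1/.OO/O../XXX*, (1,1):+1/.O./OO./XXX, (1,2):+1/.O./O.O/XXX
[.OO/O../XXX] end (terminal -1, X#2); searched .O./O../XXX to 8

O winning at [.O./O../XXX]: True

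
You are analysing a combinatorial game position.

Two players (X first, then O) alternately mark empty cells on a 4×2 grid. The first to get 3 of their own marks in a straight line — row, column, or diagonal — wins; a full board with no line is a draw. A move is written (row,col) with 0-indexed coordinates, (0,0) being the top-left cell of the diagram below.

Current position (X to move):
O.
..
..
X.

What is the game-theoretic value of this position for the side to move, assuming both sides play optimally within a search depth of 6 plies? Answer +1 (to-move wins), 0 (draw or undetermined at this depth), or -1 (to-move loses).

value(O./../../X., X) = 0

[O./../../X.] X move#1: (0,1):+0/OX/../../X.*, (1,0):+0/O./X./../X., (1,1):+0/O./.X/../X., (2,0):+0/O./../X./X., (2,1):+0/O./../.X/X., (3,1):+0/O./../../XX
[OX/../../X.] O move#2: (1,0):+0/OX/O./../X.*, (1,1):+0/OX/.O/../X., (2,0):+0/OX/../O./X., (2,1):+0/OX/../.O/X., (3,1):+0/OX/../../XO
[OX/O./../X.] X move#3: (1,1):-1/OX/OX/../X., (2,0):+0/OX/O./X./X.*, (2,1):-1/OX/O./.X/X., (3,1):-1/OX/O./../XX
[OX/O./X./X.] O move#4: (1,1):+0/OX/OO/X./X.*, (2,1):+0/OX/O./XO/X., (3,1):+0/OX/O./X./XO
[OX/OO/X./X.] X move#5: (2,1):+0/OX/OO/XX/X.*, (3,1):+0/OX/OO/X./XX
[OX/OO/XX/X.] O move#6: (3,1):+0/OX/OO/XX/XO*
[OX/OO/XX/XO] end (terminal +0, X#7); searched O./../../X. to 6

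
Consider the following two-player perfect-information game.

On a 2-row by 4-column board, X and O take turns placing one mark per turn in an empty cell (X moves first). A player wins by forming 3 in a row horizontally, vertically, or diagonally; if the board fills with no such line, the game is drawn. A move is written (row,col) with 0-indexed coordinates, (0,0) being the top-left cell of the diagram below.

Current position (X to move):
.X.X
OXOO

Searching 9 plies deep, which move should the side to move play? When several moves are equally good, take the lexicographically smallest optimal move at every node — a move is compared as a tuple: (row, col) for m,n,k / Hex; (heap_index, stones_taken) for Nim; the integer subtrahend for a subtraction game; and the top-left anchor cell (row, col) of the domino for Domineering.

X's best at [.X.X/OXOO]: (0,2)

ply 1, X at .X.X/OXOO | (0,0)=+0→XX.X/OXOO; (0,2)=+1→.XXX/OXOO*
ply 2: .XXX/OXOO is terminal -1 (O); from .X.X/OXOO depth 9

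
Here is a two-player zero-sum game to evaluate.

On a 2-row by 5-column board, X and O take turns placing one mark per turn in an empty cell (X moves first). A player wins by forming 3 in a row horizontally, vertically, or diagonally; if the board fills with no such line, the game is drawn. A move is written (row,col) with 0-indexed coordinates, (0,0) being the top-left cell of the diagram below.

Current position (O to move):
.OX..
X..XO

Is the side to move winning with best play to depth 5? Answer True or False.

O winning at [.OX../X..XO]: False

[.OX../X..XO] O move#1: (0,0):+0/OOX../X..XO*, (0,3):+0/.OXO./X..XO, (0,4):+0/.OX.O/X..XO, (1,1):+0/.OX../XO.XO, (1,2):+0/.OX../X.OXO
[OOX../X..XO] X move#2: (0,3):+0/OOXX./X..XO*, (0,4):+0/OOX.X/X..XO, (1,1):+0/OOX../XX.XO, (1,2):+0/OOX../X.XXO
[OOXX./X..XO] O move#3: (0,4):+0/OOXXO/X..XO*, (1,1):-1/OOXX./XO.XO, (1,2):-1/OOXX./X.OXO
[OOXXO/X..XO] X move#4: (1,1):+0/OOXXO/XX.XO*, (1,2):+0/OOXXO/X.XXO
[OOXXO/XX.XO] O move#5: (1,2):+0/OOXXO/XXOXO*
[OOXXO/XXOXO] end (terminal +0, X#6); searched .OX../X..XO to 5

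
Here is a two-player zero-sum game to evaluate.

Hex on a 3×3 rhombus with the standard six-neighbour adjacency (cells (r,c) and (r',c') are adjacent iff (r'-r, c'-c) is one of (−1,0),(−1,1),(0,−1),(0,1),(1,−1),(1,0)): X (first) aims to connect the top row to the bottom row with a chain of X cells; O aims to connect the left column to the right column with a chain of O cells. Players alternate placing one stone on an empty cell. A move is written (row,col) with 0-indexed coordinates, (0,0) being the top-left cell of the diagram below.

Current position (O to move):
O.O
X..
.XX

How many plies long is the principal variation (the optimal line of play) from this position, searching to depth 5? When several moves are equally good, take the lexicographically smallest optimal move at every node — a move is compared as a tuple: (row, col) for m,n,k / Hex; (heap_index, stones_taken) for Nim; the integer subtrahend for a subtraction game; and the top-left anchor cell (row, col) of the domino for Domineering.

PV length from [O.O/X../.XX]: 1 ply

p1 O@[O.O/X../.XX]: (0,1)[OOO/X../.XX]+1* (1,1)[O.O/XO./.XX]+1 (1,2)[O.O/X.O/.XX]-1 (2,0)[O.O/X../OXX]+1
p2 X@[OOO/X../.XX] terminal -1; root [O.O/X../.XX] d5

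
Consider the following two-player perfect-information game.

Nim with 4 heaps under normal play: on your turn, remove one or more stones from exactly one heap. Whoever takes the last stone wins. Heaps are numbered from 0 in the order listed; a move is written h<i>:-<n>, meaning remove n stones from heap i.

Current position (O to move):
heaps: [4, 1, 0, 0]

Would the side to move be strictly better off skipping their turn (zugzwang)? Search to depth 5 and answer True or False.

zugzwang((4,1,0,0), O) = False

[(4,1,0,0)] O move#1: h0:-1:-1/(3,1,0,0), h0:-2:-1/(2,1,0,0), h0:-3:+1/(1,1,0,0)*, h0:-4:-1/(0,1,0,0), h1:-1:-1/(4,0,0,0)
[(1,1,0,0)] X move#2: h0:-1:-1/(0,1,0,0)*, h1:-1:-1/(1,0,0,0)
[(0,1,0,0)] O move#3: h1:-1:+1/(0,0,0,0)*
[(0,0,0,0)] end (terminal -1, X#4); searched (4,1,0,0) to 5
if O skipped the turn, X would face:
~ [(4,1,0,0)] X move#1: h0:-1:-1/(3,1,0,0), h0:-2:-1/(2,1,0,0), h0:-3:+1/(1,1,0,0)*, h0:-4:-1/(0,1,0,0), h1:-1:-1/(4,0,0,0)
~ [(1,1,0,0)] O move#2: h0:-1:-1/(0,1,0,0)*, h1:-1:-1/(1,0,0,0)
~ [(0,1,0,0)] X move#3: h1:-1:+1/(0,0,0,0)*
~ [(0,0,0,0)] end (terminal -1, O#4); searched (4,1,0,0) to 5
compare (O): move=+1 vs pass=-1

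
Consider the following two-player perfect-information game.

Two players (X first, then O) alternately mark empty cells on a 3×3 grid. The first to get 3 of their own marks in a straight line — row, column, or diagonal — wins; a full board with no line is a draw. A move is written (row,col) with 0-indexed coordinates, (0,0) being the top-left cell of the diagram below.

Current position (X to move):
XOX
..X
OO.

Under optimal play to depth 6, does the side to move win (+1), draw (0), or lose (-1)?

value(XOX/..X/OO., X) = +1

[XOX/..X/OO.] X move#1: (1,0):-1/XOX/X.X/OO., (1,1):-1/XOX/.XX/OO., (2,2):+1/XOX/..X/OOX*
[XOX/..X/OOX] end (terminal -1, O#2); searched XOX/..X/OO. to 6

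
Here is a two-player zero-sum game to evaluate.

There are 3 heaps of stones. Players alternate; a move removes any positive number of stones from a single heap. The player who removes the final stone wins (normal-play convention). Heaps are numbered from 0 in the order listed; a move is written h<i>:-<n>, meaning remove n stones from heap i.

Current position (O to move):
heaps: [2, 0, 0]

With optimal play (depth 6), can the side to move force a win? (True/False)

O winning at [(2,0,0)]: True

ply 1, O at (2,0,0) | h0:-1=-1→(1,0,0); h0:-2=+1→(0,0,0)*
ply 2: (0,0,0) is terminal -1 (X); from (2,0,0) depth 6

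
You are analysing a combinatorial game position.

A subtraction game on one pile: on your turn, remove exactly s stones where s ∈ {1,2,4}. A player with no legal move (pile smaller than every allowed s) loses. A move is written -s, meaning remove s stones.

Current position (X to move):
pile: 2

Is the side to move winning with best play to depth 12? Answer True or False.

X winning at [2]: True

[2] X move#1: -1:-1/1, -2:+1/0*
[0] end (terminal -1, O#2); searched 2 to 12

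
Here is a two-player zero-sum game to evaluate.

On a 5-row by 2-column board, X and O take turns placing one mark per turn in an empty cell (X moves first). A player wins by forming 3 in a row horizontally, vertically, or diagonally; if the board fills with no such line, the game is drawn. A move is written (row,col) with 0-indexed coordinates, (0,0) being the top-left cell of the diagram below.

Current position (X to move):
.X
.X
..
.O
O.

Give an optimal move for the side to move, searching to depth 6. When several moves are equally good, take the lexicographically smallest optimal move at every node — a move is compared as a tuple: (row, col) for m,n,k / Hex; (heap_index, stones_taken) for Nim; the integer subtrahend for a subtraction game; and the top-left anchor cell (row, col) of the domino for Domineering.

p1 X@[.X/.X/../.O/O.]: (0,0)[XX/.X/../.O/O.]+0 (1,0)[.X/XX/../.O/O.]+0 (2,0)[.X/.X/X./.O/O.]+0 (2,1)[.X/.X/.X/.O/O.]+1* (3,0)[.X/.X/../XO/O.]+0 (4,1)[.X/.X/../.O/OX]+0
p2 O@[.X/.X/.X/.O/O.] terminal -1; root [.X/.X/../.O/O.] d6

X's best at [.X/.X/../.O/O.]: (2,1)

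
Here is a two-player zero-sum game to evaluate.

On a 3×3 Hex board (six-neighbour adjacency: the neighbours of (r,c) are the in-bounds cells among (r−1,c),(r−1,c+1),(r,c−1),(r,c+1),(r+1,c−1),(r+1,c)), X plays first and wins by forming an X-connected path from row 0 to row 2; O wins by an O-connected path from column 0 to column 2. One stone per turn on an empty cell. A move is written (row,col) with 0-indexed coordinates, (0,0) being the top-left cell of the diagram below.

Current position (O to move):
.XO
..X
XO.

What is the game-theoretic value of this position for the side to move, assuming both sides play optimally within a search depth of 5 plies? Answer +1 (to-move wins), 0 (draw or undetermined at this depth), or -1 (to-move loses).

value(.XO/..X/XO., O) = -1

ply 1, O at .XO/..X/XO. | (0,0)=-1→OXO/..X/XO.*; (1,0)=-1→.XO/O.X/XO.; (1,1)=-1→.XO/.OX/XO.; (2,2)=-1→.XO/..X/XOO
ply 2, X at OXO/..X/XO. | (1,0)=+1→OXO/X.X/XO.*; (1,1)=+1→OXO/.XX/XO.; (2,2)=+1→OXO/..X/XOX
ply 3: OXO/X.X/XO. is terminal -1 (O); from .XO/..X/XO. depth 5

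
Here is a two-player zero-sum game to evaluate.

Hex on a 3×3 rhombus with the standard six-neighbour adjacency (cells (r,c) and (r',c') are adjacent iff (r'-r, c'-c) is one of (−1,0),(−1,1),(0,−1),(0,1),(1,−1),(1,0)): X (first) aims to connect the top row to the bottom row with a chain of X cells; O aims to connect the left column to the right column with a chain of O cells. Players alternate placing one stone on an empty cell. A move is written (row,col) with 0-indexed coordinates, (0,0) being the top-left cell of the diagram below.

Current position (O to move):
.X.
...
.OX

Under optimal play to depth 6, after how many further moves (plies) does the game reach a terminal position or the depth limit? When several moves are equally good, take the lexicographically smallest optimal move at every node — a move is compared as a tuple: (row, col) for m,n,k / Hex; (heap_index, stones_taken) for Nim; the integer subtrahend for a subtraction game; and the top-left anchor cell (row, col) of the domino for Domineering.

p1 O@[.X./.../.OX]: (0,0)[OX./.../.OX]-1 (0,2)[.XO/.../.OX]-1 (1,0)[.X./O../.OX]-1 (1,1)[.X./.O./.OX]+1* (1,2)[.X./..O/.OX]-1 (2,0)[.X./.../OOX]-1
p2 X@[.X./.O./.OX]: (0,0)[XX./.O./.OX]-1* (0,2)[.XX/.O./.OX]-1 (1,0)[.X./XO./.OX]-1 (1,2)[.X./.OX/.OX]-1 (2,0)[.X./.O./XOX]-1
p3 O@[XX./.O./.OX]: (0,2)[XXO/.O./.OX]+1* (1,0)[XX./OO./.OX]+1 (1,2)[XX./.OO/.OX]+1 (2,0)[XX./.O./OOX]+1
p4 X@[XXO/.O./.OX]: (1,0)[XXO/XO./.OX]-1* (1,2)[XXO/.OX/.OX]-1 (2,0)[XXO/.O./XOX]-1
p5 O@[XXO/XO./.OX]: (1,2)[XXO/XOO/.OX]-1 (2,0)[XXO/XO./OOX]+1*
p6 X@[XXO/XO./OOX] terminal -1; root [.X./.../.OX] d6

PV length from [.X./.../.OX]: 5 plies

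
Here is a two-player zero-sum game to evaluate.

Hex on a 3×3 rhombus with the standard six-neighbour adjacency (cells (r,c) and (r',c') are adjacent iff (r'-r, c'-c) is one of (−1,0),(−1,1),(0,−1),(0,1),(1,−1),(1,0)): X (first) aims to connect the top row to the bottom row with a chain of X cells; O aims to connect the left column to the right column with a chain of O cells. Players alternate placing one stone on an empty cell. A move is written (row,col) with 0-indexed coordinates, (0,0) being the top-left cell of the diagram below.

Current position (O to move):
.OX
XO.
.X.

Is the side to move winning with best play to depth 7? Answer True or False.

O winning at [.OX/XO./.X.]: True

ply 1, O at .OX/XO./.X. | (0,0)=-1→OOX/XO./.X.; (1,2)=+1→.OX/XOO/.X.*; (2,0)=-1→.OX/XO./OX.; (2,2)=-1→.OX/XO./.XO
ply 2, X at .OX/XOO/.X. | (0,0)=-1→XOX/XOO/.X.*; (2,0)=-1→.OX/XOO/XX.; (2,2)=-1→.OX/XOO/.XX
ply 3, O at XOX/XOO/.X. | (2,0)=+1→XOX/XOO/OX.*; (2,2)=-1→XOX/XOO/.XO
ply 4: XOX/XOO/OX. is terminal -1 (X); from .OX/XO./.X. depth 7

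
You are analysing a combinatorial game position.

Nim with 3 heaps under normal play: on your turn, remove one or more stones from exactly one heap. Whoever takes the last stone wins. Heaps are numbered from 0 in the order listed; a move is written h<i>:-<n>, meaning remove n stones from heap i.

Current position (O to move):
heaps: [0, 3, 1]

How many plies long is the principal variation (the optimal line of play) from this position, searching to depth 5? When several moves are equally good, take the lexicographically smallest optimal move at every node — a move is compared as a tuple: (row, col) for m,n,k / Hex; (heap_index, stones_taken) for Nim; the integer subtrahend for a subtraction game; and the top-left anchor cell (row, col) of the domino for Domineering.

PV length from [(0,3,1)]: 3 plies

p1 O@[(0,3,1)]: h1:-1[(0,2,1)]-1 h1:-2[(0,1,1)]+1* h1:-3[(0,0,1)]-1 h2:-1[(0,3,0)]-1
p2 X@[(0,1,1)]: h1:-1[(0,0,1)]-1* h2:-1[(0,1,0)]-1
p3 O@[(0,0,1)]: h2:-1[(0,0,0)]+1*
p4 X@[(0,0,0)] terminal -1; root [(0,3,1)] d5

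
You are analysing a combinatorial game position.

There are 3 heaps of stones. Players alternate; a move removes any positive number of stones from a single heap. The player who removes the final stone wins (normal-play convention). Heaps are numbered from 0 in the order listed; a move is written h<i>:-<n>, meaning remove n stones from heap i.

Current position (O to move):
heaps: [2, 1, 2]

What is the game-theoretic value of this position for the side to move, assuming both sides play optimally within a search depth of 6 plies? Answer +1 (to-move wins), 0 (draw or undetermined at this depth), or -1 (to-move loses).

p1 O@[(2,1,2)]: h0:-1[(1,1,2)]-1 h0:-2[(0,1,2)]-1 h1:-1[(2,0,2)]+1* h2:-1[(2,1,1)]-1 h2:-2[(2,1,0)]-1
p2 X@[(2,0,2)]: h0:-1[(1,0,2)]-1* h0:-2[(0,0,2)]-1 h2:-1[(2,0,1)]-1 h2:-2[(2,0,0)]-1
p3 O@[(1,0,2)]: h0:-1[(0,0,2)]-1 h2:-1[(1,0,1)]+1* h2:-2[(1,0,0)]-1
p4 X@[(1,0,1)]: h0:-1[(0,0,1)]-1* h2:-1[(1,0,0)]-1
p5 O@[(0,0,1)]: h2:-1[(0,0,0)]+1*
p6 X@[(0,0,0)] terminal -1; root [(2,1,2)] d6

value((2,1,2), O) = +1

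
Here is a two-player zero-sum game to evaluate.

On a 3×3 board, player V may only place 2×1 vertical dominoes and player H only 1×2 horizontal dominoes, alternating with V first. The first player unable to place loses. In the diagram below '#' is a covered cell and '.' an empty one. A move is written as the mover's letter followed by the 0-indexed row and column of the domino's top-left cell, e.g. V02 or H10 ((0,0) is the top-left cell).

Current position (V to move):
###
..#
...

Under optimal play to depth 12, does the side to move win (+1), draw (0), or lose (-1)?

p1 V@[###/..#/...]: V10[###/#.#/#..]-1 V11[###/.##/.#.]+1*
p2 H@[###/.##/.#.] terminal -1; root [###/..#/...] d12

value(###/..#/..., V) = +1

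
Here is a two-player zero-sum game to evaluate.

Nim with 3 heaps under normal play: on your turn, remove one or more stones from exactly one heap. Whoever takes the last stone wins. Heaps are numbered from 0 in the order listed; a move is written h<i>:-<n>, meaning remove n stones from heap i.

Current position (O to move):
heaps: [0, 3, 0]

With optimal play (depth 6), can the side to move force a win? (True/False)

O winning at [(0,3,0)]: True

ply 1, O at (0,3,0) | h1:-1=-1→(0,2,0); h1:-2=-1→(0,1,0); h1:-3=+1→(0,0,0)*
ply 2: (0,0,0) is terminal -1 (X); from (0,3,0) depth 6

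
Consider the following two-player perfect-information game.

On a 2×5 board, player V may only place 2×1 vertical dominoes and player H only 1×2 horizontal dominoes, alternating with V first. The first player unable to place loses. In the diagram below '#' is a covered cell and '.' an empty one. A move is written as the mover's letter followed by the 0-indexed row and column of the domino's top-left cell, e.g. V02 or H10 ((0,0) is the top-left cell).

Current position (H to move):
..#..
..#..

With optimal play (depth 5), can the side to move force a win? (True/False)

H winning at [..#../..#..]: False

ply 1, H at ..#../..#.. | H00=-1→###../..#..*; H03=-1→..###/..#..; H10=-1→..#../###..; H13=-1→..#../..###
ply 2, V at ###../..#.. | V03=+1→####./..##.*; V04=+1→###.#/..#.#
ply 3, H at ####./..##. | H10=-1→####./####.*
ply 4, V at ####./####. | V04=+1→#####/#####*
ply 5: #####/##### is terminal -1 (H); from ..#../..#.. depth 5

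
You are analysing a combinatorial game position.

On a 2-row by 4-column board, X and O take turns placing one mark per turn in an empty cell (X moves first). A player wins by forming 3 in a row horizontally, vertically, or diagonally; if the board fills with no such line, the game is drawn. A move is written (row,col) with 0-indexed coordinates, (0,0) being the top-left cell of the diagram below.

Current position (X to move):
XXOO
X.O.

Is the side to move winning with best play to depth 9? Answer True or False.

X winning at [XXOO/X.O.]: False

p1 X@[XXOO/X.O.]: (1,1)[XXOO/XXO.]+0* (1,3)[XXOO/X.OX]+0
p2 O@[XXOO/XXO.]: (1,3)[XXOO/XXOO]+0*
p3 X@[XXOO/XXOO] terminal +0; root [XXOO/X.O.] d9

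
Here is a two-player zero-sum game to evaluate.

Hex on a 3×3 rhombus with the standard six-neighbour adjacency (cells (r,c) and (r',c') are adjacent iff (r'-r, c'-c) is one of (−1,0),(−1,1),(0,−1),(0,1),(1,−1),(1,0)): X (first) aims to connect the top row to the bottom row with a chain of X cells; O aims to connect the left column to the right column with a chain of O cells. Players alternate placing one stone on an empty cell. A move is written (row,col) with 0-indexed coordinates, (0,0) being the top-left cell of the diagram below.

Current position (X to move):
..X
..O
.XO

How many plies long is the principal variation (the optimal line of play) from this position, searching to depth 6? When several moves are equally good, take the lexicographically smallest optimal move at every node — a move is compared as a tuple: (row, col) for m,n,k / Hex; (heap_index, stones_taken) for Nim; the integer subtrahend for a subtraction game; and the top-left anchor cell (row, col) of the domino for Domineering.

ply 1, X at ..X/..O/.XO | (0,0)=-1→X.X/..O/.XO; (0,1)=-1→.XX/..O/.XO; (1,0)=+1→..X/X.O/.XO*; (1,1)=+1→..X/.XO/.XO; (2,0)=+1→..X/..O/XXO
ply 2, O at ..X/X.O/.XO | (0,0)=-1→O.X/X.O/.XO*; (0,1)=-1→.OX/X.O/.XO; (1,1)=-1→..X/XOO/.XO; (2,0)=-1→..X/X.O/OXO
ply 3, X at O.X/X.O/.XO | (0,1)=+1→OXX/X.O/.XO*; (1,1)=+1→O.X/XXO/.XO; (2,0)=+1→O.X/X.O/XXO
ply 4, O at OXX/X.O/.XO | (1,1)=-1→OXX/XOO/.XO*; (2,0)=-1→OXX/X.O/OXO
ply 5, X at OXX/XOO/.XO | (2,0)=+1→OXX/XOO/XXO*
ply 6: OXX/XOO/XXO is terminal -1 (O); from ..X/..O/.XO depth 6

PV length from [..X/..O/.XO]: 5 plies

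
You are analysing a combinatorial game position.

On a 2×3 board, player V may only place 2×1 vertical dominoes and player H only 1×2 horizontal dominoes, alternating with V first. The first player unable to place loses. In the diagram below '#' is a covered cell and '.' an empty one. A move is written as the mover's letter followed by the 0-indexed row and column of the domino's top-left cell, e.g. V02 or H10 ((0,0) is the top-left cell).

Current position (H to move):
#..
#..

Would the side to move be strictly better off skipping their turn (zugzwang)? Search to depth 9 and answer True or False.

zugzwang(#../#.., H) = False

[#../#..] H move#1: H01:+1/###/#..*, H11:+1/#../###
[###/#..] end (terminal -1, V#2); searched #../#.. to 9
if H skipped the turn, V would face:
~ [#../#..] V move#1: V01:+1/##./##.*, V02:+1/#.#/#.#
~ [##./##.] end (terminal -1, H#2); searched #../#.. to 9
compare (H): move=+1 vs pass=-1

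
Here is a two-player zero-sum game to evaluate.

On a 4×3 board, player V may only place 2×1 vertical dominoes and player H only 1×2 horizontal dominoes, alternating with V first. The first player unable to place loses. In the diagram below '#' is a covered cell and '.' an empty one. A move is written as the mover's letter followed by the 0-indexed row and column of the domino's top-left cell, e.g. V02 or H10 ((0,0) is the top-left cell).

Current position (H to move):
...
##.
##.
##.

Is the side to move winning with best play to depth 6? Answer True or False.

ply 1, H at .../##./##./##. | H00=-1→##./##./##./##.*; H01=-1→.##/##./##./##.
ply 2, V at ##./##./##./##. | V02=+1→###/###/##./##.*; V12=+1→##./###/###/##.; V22=+1→##./##./###/###
ply 3: ###/###/##./##. is terminal -1 (H); from .../##./##./##. depth 6

H winning at [.../##./##./##.]: False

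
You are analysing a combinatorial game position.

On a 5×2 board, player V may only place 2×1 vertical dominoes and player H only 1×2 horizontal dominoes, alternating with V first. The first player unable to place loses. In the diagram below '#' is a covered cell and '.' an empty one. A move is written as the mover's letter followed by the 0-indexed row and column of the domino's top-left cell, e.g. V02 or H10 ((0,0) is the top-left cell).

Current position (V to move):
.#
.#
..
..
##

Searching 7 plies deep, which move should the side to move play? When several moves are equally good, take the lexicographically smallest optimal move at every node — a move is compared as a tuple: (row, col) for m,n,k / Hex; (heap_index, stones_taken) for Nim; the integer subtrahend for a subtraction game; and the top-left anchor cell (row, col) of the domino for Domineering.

V's best at [.#/.#/../../##]: V20

[.#/.#/../../##] V move#1: V00:-1/##/##/../../##, V10:-1/.#/##/#./../##, V20:+1/.#/.#/#./#./##*, V21:+1/.#/.#/.#/.#/##
[.#/.#/#./#./##] end (terminal -1, H#2); searched .#/.#/../../## to 7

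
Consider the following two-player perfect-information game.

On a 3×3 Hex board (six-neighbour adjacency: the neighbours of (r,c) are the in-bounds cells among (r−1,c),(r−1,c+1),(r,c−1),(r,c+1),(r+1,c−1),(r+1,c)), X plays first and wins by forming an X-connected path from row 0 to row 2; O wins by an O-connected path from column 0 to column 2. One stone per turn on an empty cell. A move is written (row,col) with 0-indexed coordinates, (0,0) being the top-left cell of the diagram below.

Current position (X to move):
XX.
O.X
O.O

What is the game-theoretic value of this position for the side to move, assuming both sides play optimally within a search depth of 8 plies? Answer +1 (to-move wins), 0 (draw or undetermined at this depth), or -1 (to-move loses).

value(XX./O.X/O.O, X) = +1

ply 1, X at XX./O.X/O.O | (0,2)=-1→XXX/O.X/O.O; (1,1)=-1→XX./OXX/O.O; (2,1)=+1→XX./O.X/OXO*
ply 2, O at XX./O.X/OXO | (0,2)=-1→XXO/O.X/OXO*; (1,1)=-1→XX./OOX/OXO
ply 3, X at XXO/O.X/OXO | (1,1)=+1→XXO/OXX/OXO*
ply 4: XXO/OXX/OXO is terminal -1 (O); from XX./O.X/O.O depth 8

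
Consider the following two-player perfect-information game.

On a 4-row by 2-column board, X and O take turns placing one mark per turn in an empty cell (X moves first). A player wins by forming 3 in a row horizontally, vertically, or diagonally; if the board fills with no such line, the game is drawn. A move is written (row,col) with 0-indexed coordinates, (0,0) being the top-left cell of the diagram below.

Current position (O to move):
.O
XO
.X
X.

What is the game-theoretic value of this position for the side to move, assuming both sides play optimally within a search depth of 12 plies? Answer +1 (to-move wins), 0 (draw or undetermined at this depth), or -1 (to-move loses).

value(.O/XO/.X/X., O) = 0

ply 1, O at .O/XO/.X/X. | (0,0)=-1→OO/XO/.X/X.; (2,0)=+0→.O/XO/OX/X.*; (3,1)=-1→.O/XO/.X/XO
ply 2, X at .O/XO/OX/X. | (0,0)=+0→XO/XO/OX/X.*; (3,1)=+0→.O/XO/OX/XX
ply 3, O at XO/XO/OX/X. | (3,1)=+0→XO/XO/OX/XO*
ply 4: XO/XO/OX/XO is terminal +0 (X); from .O/XO/.X/X. depth 12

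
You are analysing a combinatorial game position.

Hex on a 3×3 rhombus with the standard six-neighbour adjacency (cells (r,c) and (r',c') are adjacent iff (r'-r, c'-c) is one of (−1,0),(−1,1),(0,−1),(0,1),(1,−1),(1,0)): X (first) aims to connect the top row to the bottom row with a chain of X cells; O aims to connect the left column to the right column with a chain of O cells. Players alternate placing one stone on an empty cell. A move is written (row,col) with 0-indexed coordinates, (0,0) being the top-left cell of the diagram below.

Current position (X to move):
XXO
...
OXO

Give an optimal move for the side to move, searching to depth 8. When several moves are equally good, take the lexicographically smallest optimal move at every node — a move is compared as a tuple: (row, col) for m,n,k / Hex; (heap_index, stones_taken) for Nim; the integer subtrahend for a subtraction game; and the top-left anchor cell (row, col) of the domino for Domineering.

X's best at [XXO/.../OXO]: (1,1)

[XXO/.../OXO] X move#1: (1,0):-1/XXO/X../OXO, (1,1):+1/XXO/.X./OXO*, (1,2):-1/XXO/..X/OXO
[XXO/.X./OXO] end (terminal -1, O#2); searched XXO/.../OXO to 8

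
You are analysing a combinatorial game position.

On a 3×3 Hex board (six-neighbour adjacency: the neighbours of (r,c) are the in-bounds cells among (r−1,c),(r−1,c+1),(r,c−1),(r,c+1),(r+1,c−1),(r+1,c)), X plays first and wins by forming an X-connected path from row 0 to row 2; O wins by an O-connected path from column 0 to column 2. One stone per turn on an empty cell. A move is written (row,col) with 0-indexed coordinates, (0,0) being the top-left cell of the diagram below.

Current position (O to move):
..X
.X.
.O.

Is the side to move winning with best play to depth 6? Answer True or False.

[..X/.X./.O.] O move#1: (0,0):-1/O.X/.X./.O., (0,1):-1/.OX/.X./.O., (1,0):-1/..X/OX./.O., (1,2):-1/..X/.XO/.O., (2,0):+1/..X/.X./OO.*, (2,2):-1/..X/.X./.OO
[..X/.X./OO.] X move#2: (0,0):-1/X.X/.X./OO.*, (0,1):-1/.XX/.X./OO., (1,0):-1/..X/XX./OO., (1,2):-1/..X/.XX/OO., (2,2):-1/..X/.X./OOX
[X.X/.X./OO.] O move#3: (0,1):+1/XOX/.X./OO.*, (1,0):+1/X.X/OX./OO., (1,2):+1/X.X/.XO/OO., (2,2):+1/X.X/.X./OOO
[XOX/.X./OO.] X move#4: (1,0):-1/XOX/XX./OO.*, (1,2):-1/XOX/.XX/OO., (2,2):-1/XOX/.X./OOX
[XOX/XX./OO.] O move#5: (1,2):+1/XOX/XXO/OO.*, (2,2):+1/XOX/XX./OOO
[XOX/XXO/OO.] end (terminal -1, X#6); searched ..X/.X./.O. to 6

O winning at [..X/.X./.O.]: True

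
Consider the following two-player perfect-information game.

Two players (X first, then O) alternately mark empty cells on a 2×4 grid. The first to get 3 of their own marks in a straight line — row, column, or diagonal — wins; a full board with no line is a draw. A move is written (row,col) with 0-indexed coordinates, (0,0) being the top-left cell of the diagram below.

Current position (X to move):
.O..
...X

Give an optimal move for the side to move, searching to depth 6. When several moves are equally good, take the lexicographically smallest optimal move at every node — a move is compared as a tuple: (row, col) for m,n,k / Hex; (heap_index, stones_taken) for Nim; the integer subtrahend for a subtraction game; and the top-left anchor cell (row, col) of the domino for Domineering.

X's best at [.O../...X]: (0,0)

p1 X@[.O../...X]: (0,0)[XO../...X]+0* (0,2)[.OX./...X]+0 (0,3)[.O.X/...X]+0 (1,0)[.O../X..X]-1 (1,1)[.O../.X.X]+0 (1,2)[.O../..XX]+0
p2 O@[XO../...X]: (0,2)[XOO./...X]+0* (0,3)[XO.O/...X]+0 (1,0)[XO../O..X]+0 (1,1)[XO../.O.X]+0 (1,2)[XO../..OX]+0
p3 X@[XOO./...X]: (0,3)[XOOX/...X]+0* (1,0)[XOO./X..X]-1 (1,1)[XOO./.X.X]-1 (1,2)[XOO./..XX]-1
p4 O@[XOOX/...X]: (1,0)[XOOX/O..X]+0* (1,1)[XOOX/.O.X]+0 (1,2)[XOOX/..OX]+0
p5 X@[XOOX/O..X]: (1,1)[XOOX/OX.X]+0* (1,2)[XOOX/O.XX]+0
p6 O@[XOOX/OX.X]: (1,2)[XOOX/OXOX]+0*
p7 X@[XOOX/OXOX] terminal +0; root [.O../...X] d6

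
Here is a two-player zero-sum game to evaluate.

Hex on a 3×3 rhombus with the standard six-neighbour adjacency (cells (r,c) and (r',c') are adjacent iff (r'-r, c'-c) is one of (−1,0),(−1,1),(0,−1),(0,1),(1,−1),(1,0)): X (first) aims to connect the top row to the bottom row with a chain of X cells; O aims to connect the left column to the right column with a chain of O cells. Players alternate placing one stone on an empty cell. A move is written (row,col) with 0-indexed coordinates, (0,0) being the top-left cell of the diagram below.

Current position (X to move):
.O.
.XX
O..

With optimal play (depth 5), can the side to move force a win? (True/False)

X winning at [.O./.XX/O..]: True

p1 X@[.O./.XX/O..]: (0,0)[XO./.XX/O..]+1* (0,2)[.OX/.XX/O..]+1 (1,0)[.O./XXX/O..]+1 (2,1)[.O./.XX/OX.]-1 (2,2)[.O./.XX/O.X]-1
p2 O@[XO./.XX/O..]: (0,2)[XOO/.XX/O..]-1* (1,0)[XO./OXX/O..]-1 (2,1)[XO./.XX/OO.]-1 (2,2)[XO./.XX/O.O]-1
p3 X@[XOO/.XX/O..]: (1,0)[XOO/XXX/O..]+1* (2,1)[XOO/.XX/OX.]-1 (2,2)[XOO/.XX/O.X]-1
p4 O@[XOO/XXX/O..]: (2,1)[XOO/XXX/OO.]-1* (2,2)[XOO/XXX/O.O]-1
p5 X@[XOO/XXX/OO.]: (2,2)[XOO/XXX/OOX]+1*
p6 O@[XOO/XXX/OOX] terminal -1; root [.O./.XX/O..] d5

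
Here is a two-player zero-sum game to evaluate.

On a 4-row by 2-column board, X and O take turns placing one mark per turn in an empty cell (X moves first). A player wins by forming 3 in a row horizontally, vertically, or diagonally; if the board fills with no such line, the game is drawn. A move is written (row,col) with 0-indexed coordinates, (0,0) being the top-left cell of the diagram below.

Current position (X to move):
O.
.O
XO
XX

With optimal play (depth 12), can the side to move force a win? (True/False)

ply 1, X at O./.O/XO/XX | (0,1)=+0→OX/.O/XO/XX; (1,0)=+1→O./XO/XO/XX*
ply 2: O./XO/XO/XX is terminal -1 (O); from O./.O/XO/XX depth 12

X winning at [O./.O/XO/XX]: True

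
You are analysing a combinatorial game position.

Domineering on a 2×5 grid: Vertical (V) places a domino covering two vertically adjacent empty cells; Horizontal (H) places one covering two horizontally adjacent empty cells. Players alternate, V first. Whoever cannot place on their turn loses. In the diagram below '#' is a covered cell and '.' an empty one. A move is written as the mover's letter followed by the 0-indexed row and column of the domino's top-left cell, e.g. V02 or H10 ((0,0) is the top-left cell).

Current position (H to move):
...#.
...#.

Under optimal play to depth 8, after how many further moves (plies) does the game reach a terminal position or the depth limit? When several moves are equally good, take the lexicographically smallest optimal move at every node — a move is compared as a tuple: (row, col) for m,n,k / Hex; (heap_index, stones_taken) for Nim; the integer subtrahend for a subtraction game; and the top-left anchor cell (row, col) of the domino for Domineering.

PV length from [...#./...#.]: 4 plies

p1 H@[...#./...#.]: H00[##.#./...#.]-1* H01[.###./...#.]-1 H10[...#./##.#.]-1 H11[...#./.###.]-1
p2 V@[##.#./...#.]: V02[####./..##.]+1* V04[##.##/...##]-1
p3 H@[####./..##.]: H10[####./####.]-1*
p4 V@[####./####.]: V04[#####/#####]+1*
p5 H@[#####/#####] terminal -1; root [...#./...#.] d8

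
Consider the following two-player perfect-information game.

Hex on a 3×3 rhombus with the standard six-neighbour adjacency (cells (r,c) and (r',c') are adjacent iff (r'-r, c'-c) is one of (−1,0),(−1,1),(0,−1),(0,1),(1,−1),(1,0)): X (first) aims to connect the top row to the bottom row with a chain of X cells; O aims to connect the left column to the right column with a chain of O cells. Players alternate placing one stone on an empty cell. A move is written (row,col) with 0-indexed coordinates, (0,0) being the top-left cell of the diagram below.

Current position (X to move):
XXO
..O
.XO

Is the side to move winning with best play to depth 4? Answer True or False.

X winning at [XXO/..O/.XO]: True

[XXO/..O/.XO] X move#1: (1,0):+1/XXO/X.O/.XO*, (1,1):+1/XXO/.XO/.XO, (2,0):+1/XXO/..O/XXO
[XXO/X.O/.XO] O move#2: (1,1):-1/XXO/XOO/.XO*, (2,0):-1/XXO/X.O/OXO
[XXO/XOO/.XO] X move#3: (2,0):+1/XXO/XOO/XXO*
[XXO/XOO/XXO] end (terminal -1, O#4); searched XXO/..O/.XO to 4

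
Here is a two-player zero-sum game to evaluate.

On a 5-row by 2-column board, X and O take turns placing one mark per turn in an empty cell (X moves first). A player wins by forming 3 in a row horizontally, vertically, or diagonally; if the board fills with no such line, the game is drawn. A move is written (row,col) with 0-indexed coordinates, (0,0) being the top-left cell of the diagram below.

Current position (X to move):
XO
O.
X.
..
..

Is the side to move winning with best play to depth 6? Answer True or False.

ply 1, X at XO/O./X./../.. | (1,1)=+0→XO/OX/X./../..*; (2,1)=+0→XO/O./XX/../..; (3,0)=+0→XO/O./X./X./..; (3,1)=+0→XO/O./X./.X/..; (4,0)=+0→XO/O./X./../X.; (4,1)=+0→XO/O./X./../.X
ply 2, O at XO/OX/X./../.. | (2,1)=+0→XO/OX/XO/../..*; (3,0)=+0→XO/OX/X./O./..; (3,1)=+0→XO/OX/X./.O/..; (4,0)=+0→XO/OX/X./../O.; (4,1)=+0→XO/OX/X./../.O
ply 3, X at XO/OX/XO/../.. | (3,0)=+0→XO/OX/XO/X./..*; (3,1)=+0→XO/OX/XO/.X/..; (4,0)=+0→XO/OX/XO/../X.; (4,1)=+0→XO/OX/XO/../.X
ply 4, O at XO/OX/XO/X./.. | (3,1)=-1→XO/OX/XO/XO/..; (4,0)=+0→XO/OX/XO/X./O.*; (4,1)=-1→XO/OX/XO/X./.O
ply 5, X at XO/OX/XO/X./O. | (3,1)=+0→XO/OX/XO/XX/O.*; (4,1)=+0→XO/OX/XO/X./OX
ply 6, O at XO/OX/XO/XX/O. | (4,1)=+0→XO/OX/XO/XX/OO*
ply 7: XO/OX/XO/XX/OO is terminal +0 (X); from XO/O./X./../.. depth 6

X winning at [XO/O./X./../..]: False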